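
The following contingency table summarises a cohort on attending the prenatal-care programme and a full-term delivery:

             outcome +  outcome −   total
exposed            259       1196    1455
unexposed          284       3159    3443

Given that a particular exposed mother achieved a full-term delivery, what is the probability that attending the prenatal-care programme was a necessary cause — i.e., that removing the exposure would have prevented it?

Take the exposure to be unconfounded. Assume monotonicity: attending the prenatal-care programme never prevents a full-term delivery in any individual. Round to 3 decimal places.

p₁ = P(outcome | exposed) = 259/1455 = 0.17801
p₀ = P(outcome | unexposed) = 284/3443 = 0.082486
Under exogeneity and monotonicity, PN = (p₁ − p₀)/p₁.
PN = (0.17801 − 0.082486) / 0.17801 ≈ 0.5366

PN ≈ 0.537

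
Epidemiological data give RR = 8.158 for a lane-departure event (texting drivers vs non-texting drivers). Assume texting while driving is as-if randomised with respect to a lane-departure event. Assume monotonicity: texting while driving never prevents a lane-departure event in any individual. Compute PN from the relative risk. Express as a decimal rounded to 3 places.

PN ≈ 0.877

Under exogeneity and monotonicity, PN = (RR − 1) / RR = 1 − 1/RR.
PN = (8.158 − 1) / 8.158 = 7.158 / 8.158 ≈ 0.8774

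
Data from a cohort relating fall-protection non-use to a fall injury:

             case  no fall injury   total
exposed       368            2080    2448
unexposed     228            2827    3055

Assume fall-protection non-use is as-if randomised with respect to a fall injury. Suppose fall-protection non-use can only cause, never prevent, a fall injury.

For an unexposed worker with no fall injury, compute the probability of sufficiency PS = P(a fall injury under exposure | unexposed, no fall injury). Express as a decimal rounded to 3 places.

p₁ = P(outcome | exposed) = 368/2448 = 0.15033
p₀ = P(outcome | unexposed) = 228/3055 = 0.074632
Under exogeneity and monotonicity, PS = (p₁ − p₀) / (1 − p₀).
PS = (0.15033 − 0.074632) / (1 − 0.074632) = 0.075695 / 0.92537 ≈ 0.0818

PS ≈ 0.082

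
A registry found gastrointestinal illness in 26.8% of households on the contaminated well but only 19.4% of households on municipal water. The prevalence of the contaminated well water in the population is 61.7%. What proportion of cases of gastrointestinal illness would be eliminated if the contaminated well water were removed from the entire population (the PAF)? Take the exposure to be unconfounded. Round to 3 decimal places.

p₁ = 0.268, p₀ = 0.194.
Overall risk P(Y=1) = π·p₁ + (1−π)·p₀ = 0.617×0.268 + 0.383×0.194 = 0.23966.
Under exogeneity, PAF = [P(Y=1) − p₀] / P(Y=1).
PAF = (0.23966 − 0.194) / 0.23966 ≈ 0.1905

PAF ≈ 0.191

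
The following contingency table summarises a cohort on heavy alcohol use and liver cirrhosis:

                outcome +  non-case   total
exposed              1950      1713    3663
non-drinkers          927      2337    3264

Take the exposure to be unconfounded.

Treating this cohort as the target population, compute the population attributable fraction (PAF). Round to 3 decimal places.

PAF ≈ 0.316

p₁ = P(outcome | exposed) = 1950/3663 = 0.53235
p₀ = P(outcome | unexposed) = 927/3264 = 0.28401
Exposure prevalence π = 3663/6927 = 0.5288; overall risk P(Y=1) = 0.41533.
Under exogeneity, PAF = [P(Y=1) − p₀]/P(Y=1).
PAF = (0.41533 − 0.28401) / 0.41533 ≈ 0.3162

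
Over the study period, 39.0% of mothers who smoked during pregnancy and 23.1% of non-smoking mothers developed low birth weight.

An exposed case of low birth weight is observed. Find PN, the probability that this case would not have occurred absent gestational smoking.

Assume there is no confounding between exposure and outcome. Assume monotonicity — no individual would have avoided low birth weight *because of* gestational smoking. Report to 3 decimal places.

p₁ = 0.39, p₀ = 0.231.
Under exogeneity and monotonicity, PN = (p₁ − p₀) / p₁.
PN = (0.39 − 0.231) / 0.39 = 0.159 / 0.39 ≈ 0.4077

PN ≈ 0.408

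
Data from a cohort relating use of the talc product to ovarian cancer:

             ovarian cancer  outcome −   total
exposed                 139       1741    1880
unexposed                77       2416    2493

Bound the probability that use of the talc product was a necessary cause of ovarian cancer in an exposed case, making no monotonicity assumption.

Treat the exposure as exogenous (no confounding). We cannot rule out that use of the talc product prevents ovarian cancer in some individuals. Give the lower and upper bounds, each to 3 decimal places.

0.582 ≤ PN ≤ 1.000

p₁ = P(outcome | exposed) = 139/1880 = 0.073936
p₀ = P(outcome | unexposed) = 77/2493 = 0.030886
Under exogeneity alone the bounds on PN are max{0,(p₁−p₀)/p₁} ≤ PN ≤ min{1,(1−p₀)/p₁}.
  lower = (p₁ − p₀)/p₁ = 0.04305 / 0.073936 ≈ 0.5823
  upper = min{1, (1 − p₀)/p₁} = 0.96911 / 0.073936 ≈ 13.1074 → capped at 1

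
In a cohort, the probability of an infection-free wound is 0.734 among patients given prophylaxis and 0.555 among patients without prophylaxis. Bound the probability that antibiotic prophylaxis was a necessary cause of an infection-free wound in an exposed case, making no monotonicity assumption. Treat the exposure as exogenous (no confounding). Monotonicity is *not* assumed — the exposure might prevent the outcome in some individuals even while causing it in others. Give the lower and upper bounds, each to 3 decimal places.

Let p₁ = 0.734, p₀ = 0.555.
Under exogeneity alone the bounds on PN are max{0,(p₁−p₀)/p₁} ≤ PN ≤ min{1,(1−p₀)/p₁}.
  lower = (p₁ − p₀)/p₁ = 0.179 / 0.734 ≈ 0.2439
  upper = min{1, (1 − p₀)/p₁} = 0.445 / 0.734 ≈ 0.6063

0.244 ≤ PN ≤ 0.606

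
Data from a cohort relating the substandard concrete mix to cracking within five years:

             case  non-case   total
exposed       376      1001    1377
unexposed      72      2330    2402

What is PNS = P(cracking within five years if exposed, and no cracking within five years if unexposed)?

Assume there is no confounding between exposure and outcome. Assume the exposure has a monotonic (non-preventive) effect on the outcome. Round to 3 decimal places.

PNS ≈ 0.243

p₁ = P(outcome | exposed) = 376/1377 = 0.27306
p₀ = P(outcome | unexposed) = 72/2402 = 0.029975
Under exogeneity and monotonicity, PNS = p₁ − p₀.
PNS = 0.27306 − 0.029975 = 0.24308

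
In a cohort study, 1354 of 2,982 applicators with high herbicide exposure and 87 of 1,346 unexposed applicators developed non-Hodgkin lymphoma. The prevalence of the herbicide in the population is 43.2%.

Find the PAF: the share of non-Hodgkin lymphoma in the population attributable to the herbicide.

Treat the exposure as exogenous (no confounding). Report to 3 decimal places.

p₁ = P(outcome | exposed) = 1354/2982 = 0.45406
p₀ = P(outcome | unexposed) = 87/1346 = 0.064636
Overall risk P(Y=1) = π·p₁ + (1−π)·p₀ = 0.432×0.45406 + 0.568×0.064636 = 0.23287.
Under exogeneity, PAF = [P(Y=1) − p₀] / P(Y=1).
PAF = (0.23287 − 0.064636) / 0.23287 ≈ 0.7224

PAF ≈ 0.722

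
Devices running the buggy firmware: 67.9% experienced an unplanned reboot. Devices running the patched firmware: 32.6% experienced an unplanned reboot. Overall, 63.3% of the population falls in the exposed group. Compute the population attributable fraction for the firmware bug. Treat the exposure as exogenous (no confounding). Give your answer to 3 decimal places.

PAF ≈ 0.407

p₁ = 0.679, p₀ = 0.326.
Overall risk P(Y=1) = π·p₁ + (1−π)·p₀ = 0.633×0.679 + 0.367×0.326 = 0.54945.
Under exogeneity, PAF = [P(Y=1) − p₀] / P(Y=1).
PAF = (0.54945 − 0.326) / 0.54945 ≈ 0.4067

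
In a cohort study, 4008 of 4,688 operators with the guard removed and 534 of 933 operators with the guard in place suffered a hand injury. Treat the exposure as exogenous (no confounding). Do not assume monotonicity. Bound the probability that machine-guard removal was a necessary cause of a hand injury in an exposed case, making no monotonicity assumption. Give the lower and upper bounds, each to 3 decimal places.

0.331 ≤ PN ≤ 0.500

p₁ = P(outcome | exposed) = 4008/4688 = 0.85495
p₀ = P(outcome | unexposed) = 534/933 = 0.57235
Under exogeneity alone the bounds on PN are max{0,(p₁−p₀)/p₁} ≤ PN ≤ min{1,(1−p₀)/p₁}.
  lower = (p₁ − p₀)/p₁ = 0.2826 / 0.85495 ≈ 0.3305
  upper = min{1, (1 − p₀)/p₁} = 0.42765 / 0.85495 ≈ 0.5002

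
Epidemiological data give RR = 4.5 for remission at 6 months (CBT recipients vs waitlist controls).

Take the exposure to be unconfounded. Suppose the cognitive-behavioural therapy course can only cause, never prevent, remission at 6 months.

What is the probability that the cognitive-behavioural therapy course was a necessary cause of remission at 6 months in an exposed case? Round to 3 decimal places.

PN ≈ 0.778

Under exogeneity and monotonicity, PN = (RR − 1) / RR = 1 − 1/RR.
PN = (4.5 − 1) / 4.5 = 3.5 / 4.5 ≈ 0.7778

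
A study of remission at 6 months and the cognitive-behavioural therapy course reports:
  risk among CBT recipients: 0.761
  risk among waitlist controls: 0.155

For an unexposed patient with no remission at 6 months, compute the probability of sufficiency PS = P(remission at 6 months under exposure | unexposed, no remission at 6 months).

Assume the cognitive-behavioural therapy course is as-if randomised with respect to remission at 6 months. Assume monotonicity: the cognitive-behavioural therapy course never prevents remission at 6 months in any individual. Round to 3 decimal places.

PS ≈ 0.717

Let p₁ = 0.761, p₀ = 0.155.
Under exogeneity and monotonicity, PS = (p₁ − p₀) / (1 − p₀).
PS = (0.761 − 0.155) / (1 − 0.155) = 0.606 / 0.845 ≈ 0.7172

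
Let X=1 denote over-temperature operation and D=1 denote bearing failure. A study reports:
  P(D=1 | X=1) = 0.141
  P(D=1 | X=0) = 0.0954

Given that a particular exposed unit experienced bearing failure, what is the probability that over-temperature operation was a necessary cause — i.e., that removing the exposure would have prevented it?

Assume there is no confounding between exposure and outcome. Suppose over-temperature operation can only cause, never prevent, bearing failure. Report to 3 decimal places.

Let p₁ = 0.141, p₀ = 0.0954.
Under exogeneity and monotonicity, PN = (p₁ − p₀) / p₁.
PN = (0.141 − 0.0954) / 0.141 = 0.0456 / 0.141 ≈ 0.3234

PN ≈ 0.323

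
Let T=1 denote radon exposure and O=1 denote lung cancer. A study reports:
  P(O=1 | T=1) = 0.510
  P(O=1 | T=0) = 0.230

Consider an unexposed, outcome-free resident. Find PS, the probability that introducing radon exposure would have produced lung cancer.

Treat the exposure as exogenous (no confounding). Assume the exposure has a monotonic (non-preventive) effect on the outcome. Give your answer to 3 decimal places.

Let p₁ = 0.51, p₀ = 0.23.
Under exogeneity and monotonicity, PS = (p₁ − p₀) / (1 − p₀).
PS = (0.51 − 0.23) / (1 − 0.23) = 0.28 / 0.77 ≈ 0.3636

PS ≈ 0.364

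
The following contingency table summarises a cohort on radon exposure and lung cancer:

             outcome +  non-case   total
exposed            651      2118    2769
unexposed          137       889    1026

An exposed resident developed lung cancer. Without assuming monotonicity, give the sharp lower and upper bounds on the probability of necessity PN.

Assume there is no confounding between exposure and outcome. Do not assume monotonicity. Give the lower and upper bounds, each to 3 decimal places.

0.432 ≤ PN ≤ 1.000

p₁ = P(outcome | exposed) = 651/2769 = 0.2351
p₀ = P(outcome | unexposed) = 137/1026 = 0.13353
Under exogeneity alone the bounds on PN are max{0,(p₁−p₀)/p₁} ≤ PN ≤ min{1,(1−p₀)/p₁}.
  lower = (p₁ − p₀)/p₁ = 0.10157 / 0.2351 ≈ 0.4320
  upper = min{1, (1 − p₀)/p₁} = 0.86647 / 0.2351 ≈ 3.6855 → capped at 1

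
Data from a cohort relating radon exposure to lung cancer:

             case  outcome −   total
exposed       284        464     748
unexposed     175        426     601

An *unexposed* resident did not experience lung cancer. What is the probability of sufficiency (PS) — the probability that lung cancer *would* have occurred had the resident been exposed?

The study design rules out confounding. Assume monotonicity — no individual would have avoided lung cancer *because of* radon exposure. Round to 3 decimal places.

p₁ = P(outcome | exposed) = 284/748 = 0.37968
p₀ = P(outcome | unexposed) = 175/601 = 0.29118
Under exogeneity and monotonicity, PS = (p₁ − p₀)/(1 − p₀).
PS = (0.37968 − 0.29118) / 0.70882 ≈ 0.1249

PS ≈ 0.125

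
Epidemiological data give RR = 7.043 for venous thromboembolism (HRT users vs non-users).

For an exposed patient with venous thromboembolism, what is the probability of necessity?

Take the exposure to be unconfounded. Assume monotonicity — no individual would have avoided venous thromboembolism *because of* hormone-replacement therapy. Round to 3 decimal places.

Under exogeneity and monotonicity, PN = (RR − 1) / RR = 1 − 1/RR.
PN = (7.043 − 1) / 7.043 = 6.043 / 7.043 ≈ 0.8580

PN ≈ 0.858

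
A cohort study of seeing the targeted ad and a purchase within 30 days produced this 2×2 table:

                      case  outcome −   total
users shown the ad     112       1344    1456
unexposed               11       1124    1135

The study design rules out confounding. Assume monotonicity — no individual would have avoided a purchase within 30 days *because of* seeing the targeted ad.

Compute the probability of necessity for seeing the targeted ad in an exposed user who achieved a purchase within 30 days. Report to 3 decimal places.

PN ≈ 0.874

p₁ = P(outcome | exposed) = 112/1456 = 0.076923
p₀ = P(outcome | unexposed) = 11/1135 = 0.0096916
Under exogeneity and monotonicity, PN = (p₁ − p₀) / p₁.
PN = (0.076923 − 0.0096916) / 0.076923 = 0.067231 / 0.076923 ≈ 0.8740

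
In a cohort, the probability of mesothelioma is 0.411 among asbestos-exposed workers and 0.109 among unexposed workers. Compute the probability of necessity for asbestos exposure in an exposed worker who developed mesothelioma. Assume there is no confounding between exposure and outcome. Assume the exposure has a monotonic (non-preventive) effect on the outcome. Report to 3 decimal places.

Let p₁ = 0.411, p₀ = 0.109.
Under exogeneity and monotonicity, PN = (p₁ − p₀) / p₁.
PN = (0.411 − 0.109) / 0.411 = 0.302 / 0.411 ≈ 0.7348

PN ≈ 0.735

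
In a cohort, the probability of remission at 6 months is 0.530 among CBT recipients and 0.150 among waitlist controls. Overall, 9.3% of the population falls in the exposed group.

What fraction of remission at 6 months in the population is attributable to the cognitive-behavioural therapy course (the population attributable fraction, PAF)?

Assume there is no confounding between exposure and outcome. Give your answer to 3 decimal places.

Let p₁ = 0.53, p₀ = 0.15.
Overall risk P(Y=1) = π·p₁ + (1−π)·p₀ = 0.093×0.53 + 0.907×0.15 = 0.18534.
Under exogeneity, PAF = [P(Y=1) − p₀] / P(Y=1).
PAF = (0.18534 − 0.15) / 0.18534 ≈ 0.1907

PAF ≈ 0.191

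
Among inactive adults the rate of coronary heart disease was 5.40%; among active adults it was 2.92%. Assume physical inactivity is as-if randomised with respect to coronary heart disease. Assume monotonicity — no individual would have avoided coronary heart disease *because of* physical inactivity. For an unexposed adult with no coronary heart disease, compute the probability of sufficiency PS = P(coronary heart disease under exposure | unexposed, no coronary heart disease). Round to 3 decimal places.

p₁ = 0.054, p₀ = 0.0292.
Under exogeneity and monotonicity, PS = (p₁ − p₀) / (1 − p₀).
PS = (0.054 − 0.0292) / (1 − 0.0292) = 0.0248 / 0.9708 ≈ 0.0255

PS ≈ 0.026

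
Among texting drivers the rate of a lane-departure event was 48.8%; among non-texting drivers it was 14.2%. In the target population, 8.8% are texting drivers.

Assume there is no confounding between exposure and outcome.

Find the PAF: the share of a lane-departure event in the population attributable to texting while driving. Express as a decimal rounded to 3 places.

PAF ≈ 0.177

p₁ = 0.488, p₀ = 0.142.
Overall risk P(Y=1) = π·p₁ + (1−π)·p₀ = 0.088×0.488 + 0.912×0.142 = 0.17245.
Under exogeneity, PAF = [P(Y=1) − p₀] / P(Y=1).
PAF = (0.17245 − 0.142) / 0.17245 ≈ 0.1766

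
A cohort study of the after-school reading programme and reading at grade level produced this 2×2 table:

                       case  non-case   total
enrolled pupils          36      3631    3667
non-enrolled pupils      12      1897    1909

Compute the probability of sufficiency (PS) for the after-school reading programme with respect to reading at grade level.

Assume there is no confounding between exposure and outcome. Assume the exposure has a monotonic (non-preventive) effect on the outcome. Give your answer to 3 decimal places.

PS ≈ 0.004

p₁ = P(outcome | exposed) = 36/3667 = 0.0098173
p₀ = P(outcome | unexposed) = 12/1909 = 0.006286
Under exogeneity and monotonicity, PS = (p₁ − p₀)/(1 − p₀).
PS = (0.0098173 − 0.006286) / 0.99371 ≈ 0.0036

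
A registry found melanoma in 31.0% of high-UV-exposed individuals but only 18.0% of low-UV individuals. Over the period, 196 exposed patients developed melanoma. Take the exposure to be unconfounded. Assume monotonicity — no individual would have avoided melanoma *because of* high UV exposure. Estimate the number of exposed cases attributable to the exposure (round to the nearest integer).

p₁ = 0.31, p₀ = 0.18.
PN = (p₁ − p₀)/p₁ = (0.31 − 0.18) / 0.31 ≈ 0.41935.
Attributable cases ≈ PN × (exposed cases) = 0.41935 × 196 ≈ 82.19.

about 82 cases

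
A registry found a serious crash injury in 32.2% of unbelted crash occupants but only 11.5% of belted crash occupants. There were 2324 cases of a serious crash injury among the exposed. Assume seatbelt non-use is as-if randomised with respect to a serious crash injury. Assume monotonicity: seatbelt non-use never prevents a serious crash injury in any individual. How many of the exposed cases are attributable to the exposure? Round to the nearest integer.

about 1494 cases

p₁ = 0.322, p₀ = 0.115.
PN = (p₁ − p₀)/p₁ = (0.322 − 0.115) / 0.322 ≈ 0.64286.
Attributable cases ≈ PN × (exposed cases) = 0.64286 × 2324 ≈ 1494.00.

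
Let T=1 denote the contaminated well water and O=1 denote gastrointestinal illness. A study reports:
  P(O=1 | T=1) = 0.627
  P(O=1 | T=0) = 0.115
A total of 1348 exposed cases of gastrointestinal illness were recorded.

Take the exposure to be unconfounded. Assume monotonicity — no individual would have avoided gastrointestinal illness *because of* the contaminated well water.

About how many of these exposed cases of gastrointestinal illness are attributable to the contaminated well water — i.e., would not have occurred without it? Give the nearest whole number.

about 1101 cases

Let p₁ = 0.627, p₀ = 0.115.
PN = (p₁ − p₀)/p₁ = (0.627 − 0.115) / 0.627 ≈ 0.81659.
Attributable cases ≈ PN × (exposed cases) = 0.81659 × 1348 ≈ 1100.76.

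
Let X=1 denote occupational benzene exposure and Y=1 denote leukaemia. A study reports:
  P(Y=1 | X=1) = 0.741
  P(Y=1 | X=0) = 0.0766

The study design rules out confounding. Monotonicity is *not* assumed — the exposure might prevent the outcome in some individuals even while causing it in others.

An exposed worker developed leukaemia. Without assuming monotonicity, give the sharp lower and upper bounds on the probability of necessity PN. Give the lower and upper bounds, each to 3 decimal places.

0.897 ≤ PN ≤ 1.000

Let p₁ = 0.741, p₀ = 0.0766.
Under exogeneity alone the bounds on PN are max{0,(p₁−p₀)/p₁} ≤ PN ≤ min{1,(1−p₀)/p₁}.
  lower = (p₁ − p₀)/p₁ = 0.6644 / 0.741 ≈ 0.8966
  upper = min{1, (1 − p₀)/p₁} = 0.9234 / 0.741 ≈ 1.2462 → capped at 1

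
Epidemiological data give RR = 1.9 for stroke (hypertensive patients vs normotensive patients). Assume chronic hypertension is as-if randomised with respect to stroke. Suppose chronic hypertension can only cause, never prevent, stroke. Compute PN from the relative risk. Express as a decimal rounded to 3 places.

Under exogeneity and monotonicity, PN = (RR − 1) / RR = 1 − 1/RR.
PN = (1.9 − 1) / 1.9 = 0.9 / 1.9 ≈ 0.4737

PN ≈ 0.474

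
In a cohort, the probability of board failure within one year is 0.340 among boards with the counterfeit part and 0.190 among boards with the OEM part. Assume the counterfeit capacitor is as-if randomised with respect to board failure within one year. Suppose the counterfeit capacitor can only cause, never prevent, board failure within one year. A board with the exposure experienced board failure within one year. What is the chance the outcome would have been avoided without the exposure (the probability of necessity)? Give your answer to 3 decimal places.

Let p₁ = 0.34, p₀ = 0.19.
Under exogeneity and monotonicity, PN = (p₁ − p₀) / p₁.
PN = (0.34 − 0.19) / 0.34 = 0.15 / 0.34 ≈ 0.4412

PN ≈ 0.441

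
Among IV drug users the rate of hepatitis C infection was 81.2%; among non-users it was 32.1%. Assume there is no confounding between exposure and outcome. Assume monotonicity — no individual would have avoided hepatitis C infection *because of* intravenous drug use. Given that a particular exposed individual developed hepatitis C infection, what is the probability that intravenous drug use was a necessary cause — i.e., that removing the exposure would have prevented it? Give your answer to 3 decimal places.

p₁ = 0.812, p₀ = 0.321.
Under exogeneity and monotonicity, PN = (p₁ − p₀) / p₁.
PN = (0.812 − 0.321) / 0.812 = 0.491 / 0.812 ≈ 0.6047

PN ≈ 0.605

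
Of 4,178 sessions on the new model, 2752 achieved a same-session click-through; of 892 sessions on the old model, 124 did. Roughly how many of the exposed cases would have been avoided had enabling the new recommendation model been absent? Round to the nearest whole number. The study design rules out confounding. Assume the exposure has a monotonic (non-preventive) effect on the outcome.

about 2171 cases

p₁ = P(outcome | exposed) = 2752/4178 = 0.65869
p₀ = P(outcome | unexposed) = 124/892 = 0.13901
PN = (p₁ − p₀)/p₁ = (0.65869 − 0.13901) / 0.65869 ≈ 0.78895.
Attributable cases ≈ PN × (exposed cases) = 0.78895 × 2752 ≈ 2171.20.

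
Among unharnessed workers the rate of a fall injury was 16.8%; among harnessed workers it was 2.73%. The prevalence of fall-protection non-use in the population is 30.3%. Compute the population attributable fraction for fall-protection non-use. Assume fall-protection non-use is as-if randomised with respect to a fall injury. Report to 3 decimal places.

p₁ = 0.168, p₀ = 0.0273.
Overall risk P(Y=1) = π·p₁ + (1−π)·p₀ = 0.303×0.168 + 0.697×0.0273 = 0.069932.
Under exogeneity, PAF = [P(Y=1) − p₀] / P(Y=1).
PAF = (0.069932 − 0.0273) / 0.069932 ≈ 0.6096

PAF ≈ 0.610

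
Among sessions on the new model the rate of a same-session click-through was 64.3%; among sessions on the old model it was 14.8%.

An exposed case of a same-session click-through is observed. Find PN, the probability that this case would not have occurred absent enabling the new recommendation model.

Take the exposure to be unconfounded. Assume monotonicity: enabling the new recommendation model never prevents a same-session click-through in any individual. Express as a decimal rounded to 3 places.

PN ≈ 0.770

p₁ = 0.643, p₀ = 0.148.
Under exogeneity and monotonicity, PN = (p₁ − p₀) / p₁.
PN = (0.643 − 0.148) / 0.643 = 0.495 / 0.643 ≈ 0.7698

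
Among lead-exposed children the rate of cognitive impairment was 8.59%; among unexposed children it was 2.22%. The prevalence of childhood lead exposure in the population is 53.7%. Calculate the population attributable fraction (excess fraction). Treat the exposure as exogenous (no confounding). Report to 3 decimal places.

p₁ = 0.0859, p₀ = 0.0222.
Overall risk P(Y=1) = π·p₁ + (1−π)·p₀ = 0.537×0.0859 + 0.463×0.0222 = 0.056407.
Under exogeneity, PAF = [P(Y=1) − p₀] / P(Y=1).
PAF = (0.056407 − 0.0222) / 0.056407 ≈ 0.6064

PAF ≈ 0.606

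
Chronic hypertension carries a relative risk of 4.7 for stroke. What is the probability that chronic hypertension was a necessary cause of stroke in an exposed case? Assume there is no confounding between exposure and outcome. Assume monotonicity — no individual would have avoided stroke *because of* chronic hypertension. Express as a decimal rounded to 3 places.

Under exogeneity and monotonicity, PN = (RR − 1) / RR = 1 − 1/RR.
PN = (4.7 − 1) / 4.7 = 3.7 / 4.7 ≈ 0.7872

PN ≈ 0.787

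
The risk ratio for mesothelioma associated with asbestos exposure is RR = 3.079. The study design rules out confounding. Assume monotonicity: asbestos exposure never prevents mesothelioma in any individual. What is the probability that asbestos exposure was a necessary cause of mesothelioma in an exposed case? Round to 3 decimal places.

Under exogeneity and monotonicity, PN = (RR − 1) / RR = 1 − 1/RR.
PN = (3.079 − 1) / 3.079 = 2.079 / 3.079 ≈ 0.6752

PN ≈ 0.675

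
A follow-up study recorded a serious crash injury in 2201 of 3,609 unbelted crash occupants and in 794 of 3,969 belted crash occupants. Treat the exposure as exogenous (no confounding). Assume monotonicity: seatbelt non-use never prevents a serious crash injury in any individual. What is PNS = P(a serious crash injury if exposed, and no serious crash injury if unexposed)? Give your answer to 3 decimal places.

PNS ≈ 0.410

p₁ = P(outcome | exposed) = 2201/3609 = 0.60986
p₀ = P(outcome | unexposed) = 794/3969 = 0.20005
Under exogeneity and monotonicity, PNS = p₁ − p₀.
PNS = 0.60986 − 0.20005 = 0.40981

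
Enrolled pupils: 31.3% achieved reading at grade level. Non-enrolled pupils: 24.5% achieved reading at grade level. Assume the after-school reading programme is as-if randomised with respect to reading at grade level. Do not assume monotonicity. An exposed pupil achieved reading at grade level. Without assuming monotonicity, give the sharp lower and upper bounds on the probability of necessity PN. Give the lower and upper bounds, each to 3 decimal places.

0.217 ≤ PN ≤ 1.000

p₁ = 0.313, p₀ = 0.245.
Under exogeneity alone the bounds on PN are max{0,(p₁−p₀)/p₁} ≤ PN ≤ min{1,(1−p₀)/p₁}.
  lower = (p₁ − p₀)/p₁ = 0.068 / 0.313 ≈ 0.2173
  upper = min{1, (1 − p₀)/p₁} = 0.755 / 0.313 ≈ 2.4121 → capped at 1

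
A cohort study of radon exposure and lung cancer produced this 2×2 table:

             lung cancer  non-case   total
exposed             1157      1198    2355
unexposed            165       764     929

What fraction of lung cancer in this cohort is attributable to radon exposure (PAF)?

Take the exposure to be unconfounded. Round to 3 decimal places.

PAF ≈ 0.559

p₁ = P(outcome | exposed) = 1157/2355 = 0.4913
p₀ = P(outcome | unexposed) = 165/929 = 0.17761
Exposure prevalence π = 2355/3284 = 0.71711; overall risk P(Y=1) = 0.40256.
Under exogeneity, PAF = [P(Y=1) − p₀]/P(Y=1).
PAF = (0.40256 − 0.17761) / 0.40256 ≈ 0.5588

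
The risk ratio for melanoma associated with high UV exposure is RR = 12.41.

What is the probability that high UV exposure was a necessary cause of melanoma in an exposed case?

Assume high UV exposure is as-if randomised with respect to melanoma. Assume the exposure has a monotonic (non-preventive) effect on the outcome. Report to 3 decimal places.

PN ≈ 0.919

Under exogeneity and monotonicity, PN = (RR − 1) / RR = 1 − 1/RR.
PN = (12.41 − 1) / 12.41 = 11.41 / 12.41 ≈ 0.9194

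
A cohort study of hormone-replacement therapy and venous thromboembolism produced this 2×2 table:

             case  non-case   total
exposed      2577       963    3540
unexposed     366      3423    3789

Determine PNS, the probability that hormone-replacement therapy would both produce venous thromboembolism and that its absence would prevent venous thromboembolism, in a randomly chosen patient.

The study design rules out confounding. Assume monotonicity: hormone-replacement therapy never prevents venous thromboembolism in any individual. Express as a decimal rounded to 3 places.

p₁ = P(outcome | exposed) = 2577/3540 = 0.72797
p₀ = P(outcome | unexposed) = 366/3789 = 0.096595
Under exogeneity and monotonicity, PNS = p₁ − p₀.
PNS = 0.72797 − 0.096595 = 0.63137

PNS ≈ 0.631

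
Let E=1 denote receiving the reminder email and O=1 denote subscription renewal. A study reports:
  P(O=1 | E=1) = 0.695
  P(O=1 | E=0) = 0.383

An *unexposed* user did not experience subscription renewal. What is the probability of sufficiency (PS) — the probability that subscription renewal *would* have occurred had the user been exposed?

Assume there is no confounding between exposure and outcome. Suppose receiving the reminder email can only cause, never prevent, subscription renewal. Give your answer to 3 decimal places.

PS ≈ 0.506

Let p₁ = 0.695, p₀ = 0.383.
Under exogeneity and monotonicity, PS = (p₁ − p₀) / (1 − p₀).
PS = (0.695 − 0.383) / (1 − 0.383) = 0.312 / 0.617 ≈ 0.5057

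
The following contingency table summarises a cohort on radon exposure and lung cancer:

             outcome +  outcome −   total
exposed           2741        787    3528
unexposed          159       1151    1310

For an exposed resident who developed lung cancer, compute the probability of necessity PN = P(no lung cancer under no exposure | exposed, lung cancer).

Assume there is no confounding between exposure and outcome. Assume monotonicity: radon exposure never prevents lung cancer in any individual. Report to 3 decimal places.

p₁ = P(outcome | exposed) = 2741/3528 = 0.77693
p₀ = P(outcome | unexposed) = 159/1310 = 0.12137
Under exogeneity and monotonicity, PN = (p₁ − p₀) / p₁.
PN = (0.77693 − 0.12137) / 0.77693 = 0.65555 / 0.77693 ≈ 0.8438

PN ≈ 0.844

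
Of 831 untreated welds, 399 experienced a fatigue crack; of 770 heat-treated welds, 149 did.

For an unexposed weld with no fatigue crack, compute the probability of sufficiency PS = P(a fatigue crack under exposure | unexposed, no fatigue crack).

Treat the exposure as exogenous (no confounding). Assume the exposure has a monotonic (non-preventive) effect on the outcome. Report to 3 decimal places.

p₁ = P(outcome | exposed) = 399/831 = 0.48014
p₀ = P(outcome | unexposed) = 149/770 = 0.19351
Under exogeneity and monotonicity, PS = (p₁ − p₀) / (1 − p₀).
PS = (0.48014 − 0.19351) / (1 − 0.19351) = 0.28664 / 0.80649 ≈ 0.3554

PS ≈ 0.355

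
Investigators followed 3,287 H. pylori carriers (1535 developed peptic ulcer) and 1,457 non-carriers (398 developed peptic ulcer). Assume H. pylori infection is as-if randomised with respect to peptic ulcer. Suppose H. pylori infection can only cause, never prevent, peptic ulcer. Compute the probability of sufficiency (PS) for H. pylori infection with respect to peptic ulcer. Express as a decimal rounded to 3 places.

PS ≈ 0.267

p₁ = P(outcome | exposed) = 1535/3287 = 0.46699
p₀ = P(outcome | unexposed) = 398/1457 = 0.27316
Under exogeneity and monotonicity, PS = (p₁ − p₀) / (1 − p₀).
PS = (0.46699 − 0.27316) / (1 − 0.27316) = 0.19383 / 0.72684 ≈ 0.2667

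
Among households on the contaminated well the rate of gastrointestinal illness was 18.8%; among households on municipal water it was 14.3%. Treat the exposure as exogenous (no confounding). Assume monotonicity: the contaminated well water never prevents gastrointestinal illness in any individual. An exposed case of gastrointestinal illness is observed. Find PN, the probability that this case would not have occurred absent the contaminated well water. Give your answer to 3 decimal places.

p₁ = 0.188, p₀ = 0.143.
Under exogeneity and monotonicity, PN = (p₁ − p₀) / p₁.
PN = (0.188 − 0.143) / 0.188 = 0.045 / 0.188 ≈ 0.2394

PN ≈ 0.239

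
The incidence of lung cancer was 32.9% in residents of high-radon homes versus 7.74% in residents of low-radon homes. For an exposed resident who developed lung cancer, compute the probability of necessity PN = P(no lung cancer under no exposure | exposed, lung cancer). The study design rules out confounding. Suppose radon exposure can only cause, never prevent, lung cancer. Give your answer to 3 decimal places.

PN ≈ 0.765

p₁ = 0.329, p₀ = 0.0774.
Under exogeneity and monotonicity, PN = (p₁ − p₀) / p₁.
PN = (0.329 − 0.0774) / 0.329 = 0.2516 / 0.329 ≈ 0.7647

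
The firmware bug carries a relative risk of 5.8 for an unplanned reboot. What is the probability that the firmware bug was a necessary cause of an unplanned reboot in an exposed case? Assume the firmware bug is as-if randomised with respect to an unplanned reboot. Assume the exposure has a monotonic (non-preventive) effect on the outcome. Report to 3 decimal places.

PN ≈ 0.828

Under exogeneity and monotonicity, PN = (RR − 1) / RR = 1 − 1/RR.
PN = (5.8 − 1) / 5.8 = 4.8 / 5.8 ≈ 0.8276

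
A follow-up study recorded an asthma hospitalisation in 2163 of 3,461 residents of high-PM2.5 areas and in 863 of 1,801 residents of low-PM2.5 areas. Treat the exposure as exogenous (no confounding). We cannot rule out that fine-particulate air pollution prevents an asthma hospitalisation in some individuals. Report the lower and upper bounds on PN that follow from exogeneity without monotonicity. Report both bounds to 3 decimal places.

p₁ = P(outcome | exposed) = 2163/3461 = 0.62496
p₀ = P(outcome | unexposed) = 863/1801 = 0.47918
Under exogeneity alone the bounds on PN are max{0,(p₁−p₀)/p₁} ≤ PN ≤ min{1,(1−p₀)/p₁}.
  lower = (p₁ − p₀)/p₁ = 0.14579 / 0.62496 ≈ 0.2333
  upper = min{1, (1 − p₀)/p₁} = 0.52082 / 0.62496 ≈ 0.8334

0.233 ≤ PN ≤ 0.833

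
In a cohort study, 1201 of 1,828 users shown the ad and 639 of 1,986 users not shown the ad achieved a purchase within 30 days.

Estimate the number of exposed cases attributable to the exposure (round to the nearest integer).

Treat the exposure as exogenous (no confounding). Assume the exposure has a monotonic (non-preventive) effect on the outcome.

p₁ = P(outcome | exposed) = 1201/1828 = 0.657
p₀ = P(outcome | unexposed) = 639/1986 = 0.32175
PN = (p₁ − p₀)/p₁ = (0.657 − 0.32175) / 0.657 ≈ 0.51027.
Attributable cases ≈ PN × (exposed cases) = 0.51027 × 1201 ≈ 612.84.

about 613 cases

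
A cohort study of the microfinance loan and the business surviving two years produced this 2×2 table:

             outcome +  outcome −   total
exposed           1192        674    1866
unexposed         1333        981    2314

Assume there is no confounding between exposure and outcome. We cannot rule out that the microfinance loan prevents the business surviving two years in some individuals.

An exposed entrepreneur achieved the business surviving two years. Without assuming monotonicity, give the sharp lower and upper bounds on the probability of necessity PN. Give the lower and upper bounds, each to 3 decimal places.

p₁ = P(outcome | exposed) = 1192/1866 = 0.6388
p₀ = P(outcome | unexposed) = 1333/2314 = 0.57606
Under exogeneity alone the bounds on PN are max{0,(p₁−p₀)/p₁} ≤ PN ≤ min{1,(1−p₀)/p₁}.
  lower = (p₁ − p₀)/p₁ = 0.062741 / 0.6388 ≈ 0.0982
  upper = min{1, (1 − p₀)/p₁} = 0.42394 / 0.6388 ≈ 0.6637

0.098 ≤ PN ≤ 0.664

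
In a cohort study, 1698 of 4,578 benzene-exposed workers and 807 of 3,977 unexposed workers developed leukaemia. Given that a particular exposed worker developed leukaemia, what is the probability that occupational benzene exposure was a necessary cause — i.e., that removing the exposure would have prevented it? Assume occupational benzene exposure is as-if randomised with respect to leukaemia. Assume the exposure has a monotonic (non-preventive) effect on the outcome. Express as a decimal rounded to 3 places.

p₁ = P(outcome | exposed) = 1698/4578 = 0.3709
p₀ = P(outcome | unexposed) = 807/3977 = 0.20292
Under exogeneity and monotonicity, PN = (p₁ − p₀) / p₁.
PN = (0.3709 − 0.20292) / 0.3709 = 0.16799 / 0.3709 ≈ 0.4529

PN ≈ 0.453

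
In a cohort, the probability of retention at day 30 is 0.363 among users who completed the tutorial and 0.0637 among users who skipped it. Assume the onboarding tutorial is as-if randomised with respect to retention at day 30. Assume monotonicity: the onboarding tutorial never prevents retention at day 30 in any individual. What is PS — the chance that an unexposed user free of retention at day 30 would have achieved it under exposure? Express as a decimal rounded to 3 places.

Let p₁ = 0.363, p₀ = 0.0637.
Under exogeneity and monotonicity, PS = (p₁ − p₀) / (1 − p₀).
PS = (0.363 − 0.0637) / (1 − 0.0637) = 0.2993 / 0.9363 ≈ 0.3197

PS ≈ 0.320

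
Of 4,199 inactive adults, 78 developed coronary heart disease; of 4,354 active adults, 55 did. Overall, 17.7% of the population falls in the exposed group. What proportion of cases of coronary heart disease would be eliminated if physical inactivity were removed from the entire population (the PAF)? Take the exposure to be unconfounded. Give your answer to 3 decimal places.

PAF ≈ 0.077

p₁ = P(outcome | exposed) = 78/4199 = 0.018576
p₀ = P(outcome | unexposed) = 55/4354 = 0.012632
Overall risk P(Y=1) = π·p₁ + (1−π)·p₀ = 0.177×0.018576 + 0.823×0.012632 = 0.013684.
Under exogeneity, PAF = [P(Y=1) − p₀] / P(Y=1).
PAF = (0.013684 − 0.012632) / 0.013684 ≈ 0.0769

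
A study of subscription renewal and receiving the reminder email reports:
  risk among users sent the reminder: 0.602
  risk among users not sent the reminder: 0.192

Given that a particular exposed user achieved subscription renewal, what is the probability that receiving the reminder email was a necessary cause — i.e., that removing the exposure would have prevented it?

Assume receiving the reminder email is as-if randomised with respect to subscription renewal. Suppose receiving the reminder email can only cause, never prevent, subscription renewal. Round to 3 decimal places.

Let p₁ = 0.602, p₀ = 0.192.
Under exogeneity and monotonicity, PN = (p₁ − p₀) / p₁.
PN = (0.602 − 0.192) / 0.602 = 0.41 / 0.602 ≈ 0.6811

PN ≈ 0.681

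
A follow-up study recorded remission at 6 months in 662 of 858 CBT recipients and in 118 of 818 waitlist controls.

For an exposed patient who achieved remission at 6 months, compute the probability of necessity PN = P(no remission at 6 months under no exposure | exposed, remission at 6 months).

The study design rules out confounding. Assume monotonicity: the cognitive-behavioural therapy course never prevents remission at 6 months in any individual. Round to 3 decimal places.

PN ≈ 0.813

p₁ = P(outcome | exposed) = 662/858 = 0.77156
p₀ = P(outcome | unexposed) = 118/818 = 0.14425
Under exogeneity and monotonicity, PN = (p₁ − p₀) / p₁.
PN = (0.77156 − 0.14425) / 0.77156 = 0.62731 / 0.77156 ≈ 0.8130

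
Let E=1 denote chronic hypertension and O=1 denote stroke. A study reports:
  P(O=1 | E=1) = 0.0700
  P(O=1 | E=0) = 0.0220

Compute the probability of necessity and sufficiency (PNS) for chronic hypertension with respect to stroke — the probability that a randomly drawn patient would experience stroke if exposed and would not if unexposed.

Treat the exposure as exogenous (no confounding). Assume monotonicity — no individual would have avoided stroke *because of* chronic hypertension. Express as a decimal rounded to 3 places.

Let p₁ = 0.07, p₀ = 0.022.
Under exogeneity and monotonicity, PNS = p₁ − p₀.
PNS = 0.07 − 0.022 = 0.048

PNS ≈ 0.048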